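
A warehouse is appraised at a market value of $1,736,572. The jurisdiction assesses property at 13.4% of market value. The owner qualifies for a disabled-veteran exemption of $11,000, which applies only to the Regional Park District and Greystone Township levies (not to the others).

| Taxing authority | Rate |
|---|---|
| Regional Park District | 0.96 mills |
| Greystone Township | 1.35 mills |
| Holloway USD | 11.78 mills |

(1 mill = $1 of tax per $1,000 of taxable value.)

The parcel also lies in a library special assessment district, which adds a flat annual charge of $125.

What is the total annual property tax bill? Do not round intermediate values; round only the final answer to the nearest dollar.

$3,378

Assessed value = $1,736,572 × 0.134 = $232,700.648
Regional Park District: ($232,700.648 − $11,000) × 0.00096 = $221,700.648 × 0.00096 = $212.83262208
Greystone Township: ($232,700.648 − $11,000) × 0.00135 = $221,700.648 × 0.00135 = $299.2958748
Holloway USD: $232,700.648 × 0.01178 = $2,741.21363344
Levies subtotal = $3,253.34213032
Total = $3,253.34213032 + $125 = $3,378.34213032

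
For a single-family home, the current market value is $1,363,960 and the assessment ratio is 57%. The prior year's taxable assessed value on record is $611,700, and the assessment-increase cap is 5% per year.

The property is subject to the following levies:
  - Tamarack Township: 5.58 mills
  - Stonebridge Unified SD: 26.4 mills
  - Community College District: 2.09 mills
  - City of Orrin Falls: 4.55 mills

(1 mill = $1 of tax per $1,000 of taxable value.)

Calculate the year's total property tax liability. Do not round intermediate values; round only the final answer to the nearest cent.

$24,805.05

Uncapped assessed value = $1,363,960 × 0.57 = $777,457.2
Cap limit = $611,700 × 1.05 = $642,285
Taxable assessed value = min($777,457.2, $642,285) = $642,285 (cap binds)
Tamarack Township: $642,285 × 0.00558 = $3,583.9503
Stonebridge Unified SD: $642,285 × 0.0264 = $16,956.324
Community College District: $642,285 × 0.00209 = $1,342.37565
City of Orrin Falls: $642,285 × 0.00455 = $2,922.39675
Total = $24,805.0467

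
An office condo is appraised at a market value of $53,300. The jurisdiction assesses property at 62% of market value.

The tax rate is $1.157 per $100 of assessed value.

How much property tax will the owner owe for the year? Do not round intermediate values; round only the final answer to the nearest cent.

Assessed value = $53,300 × 0.62 = $33,046
Tax = $33,046 × 0.01157 = $382.34222

$382.34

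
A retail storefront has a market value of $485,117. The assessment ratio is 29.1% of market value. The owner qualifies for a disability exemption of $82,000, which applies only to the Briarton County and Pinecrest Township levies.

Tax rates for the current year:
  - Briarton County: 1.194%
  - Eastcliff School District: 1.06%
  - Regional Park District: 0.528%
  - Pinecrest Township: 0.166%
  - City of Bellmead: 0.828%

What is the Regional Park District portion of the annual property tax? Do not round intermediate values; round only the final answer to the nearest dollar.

Assessed value = $485,117 × 0.291 = $141,169.047
Regional Park District taxable value = $141,169.047 (exemption does not apply)
Regional Park District levy = $141,169.047 × 0.00528 = $745.37256816

$745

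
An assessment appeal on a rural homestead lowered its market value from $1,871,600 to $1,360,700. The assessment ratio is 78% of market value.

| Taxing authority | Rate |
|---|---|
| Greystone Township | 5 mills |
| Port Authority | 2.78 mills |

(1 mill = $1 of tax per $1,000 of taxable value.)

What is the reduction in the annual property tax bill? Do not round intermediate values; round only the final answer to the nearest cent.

$3,100.35

Old assessed value = $1,871,600 × 0.78 = $1,459,848
New assessed value = $1,360,700 × 0.78 = $1,061,346
Combined rate = 0.005 + 0.00278 = 0.00778
Old tax = $1,459,848 × 0.00778 = $11,357.61744
New tax = $1,061,346 × 0.00778 = $8,257.27188
Reduction = $11,357.61744 − $8,257.27188 = $3,100.34556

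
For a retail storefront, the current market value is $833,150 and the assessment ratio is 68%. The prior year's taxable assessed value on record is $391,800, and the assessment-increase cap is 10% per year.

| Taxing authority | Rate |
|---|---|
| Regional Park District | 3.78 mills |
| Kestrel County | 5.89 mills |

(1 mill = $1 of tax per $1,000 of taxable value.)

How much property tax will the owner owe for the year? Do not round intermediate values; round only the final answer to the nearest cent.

Uncapped assessed value = $833,150 × 0.68 = $566,542
Cap limit = $391,800 × 1.1 = $430,980
Taxable assessed value = min($566,542, $430,980) = $430,980 (cap binds)
Regional Park District: $430,980 × 0.00378 = $1,629.1044
Kestrel County: $430,980 × 0.00589 = $2,538.4722
Total = $4,167.5766

$4,167.58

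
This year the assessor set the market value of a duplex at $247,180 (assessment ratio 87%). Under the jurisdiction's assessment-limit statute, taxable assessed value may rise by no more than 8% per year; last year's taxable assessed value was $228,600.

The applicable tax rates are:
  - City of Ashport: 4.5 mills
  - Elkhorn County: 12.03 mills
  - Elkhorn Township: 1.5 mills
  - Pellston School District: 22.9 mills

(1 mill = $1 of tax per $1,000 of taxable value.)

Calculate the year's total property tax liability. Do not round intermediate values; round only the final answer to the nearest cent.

Uncapped assessed value = $247,180 × 0.87 = $215,046.6
Cap limit = $228,600 × 1.08 = $246,888
Taxable assessed value = min($215,046.6, $246,888) = $215,046.6 (cap does not bind)
City of Ashport: $215,046.6 × 0.0045 = $967.7097
Elkhorn County: $215,046.6 × 0.01203 = $2,587.010598
Elkhorn Township: $215,046.6 × 0.0015 = $322.5699
Pellston School District: $215,046.6 × 0.0229 = $4,924.56714
Total = $8,801.857338

$8,801.86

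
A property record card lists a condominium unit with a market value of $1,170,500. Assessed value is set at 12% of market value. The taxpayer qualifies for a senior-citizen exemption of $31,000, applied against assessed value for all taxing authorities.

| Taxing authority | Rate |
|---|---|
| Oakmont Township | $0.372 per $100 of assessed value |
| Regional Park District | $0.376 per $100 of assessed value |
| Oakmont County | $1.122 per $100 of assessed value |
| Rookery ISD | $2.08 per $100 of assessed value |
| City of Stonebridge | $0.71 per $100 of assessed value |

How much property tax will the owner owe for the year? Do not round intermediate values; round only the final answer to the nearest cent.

$5,100.84

Assessed value = $1,170,500 × 0.12 = $140,460
Taxable value = $140,460 − $31,000 = $109,460
Oakmont Township: $109,460 × 0.00372 = $407.1912
Regional Park District: $109,460 × 0.00376 = $411.5696
Oakmont County: $109,460 × 0.01122 = $1,228.1412
Rookery ISD: $109,460 × 0.0208 = $2,276.768
City of Stonebridge: $109,460 × 0.0071 = $777.166
Total = $407.1912 + $411.5696 + $1,228.1412 + $2,276.768 + $777.166 = $5,100.836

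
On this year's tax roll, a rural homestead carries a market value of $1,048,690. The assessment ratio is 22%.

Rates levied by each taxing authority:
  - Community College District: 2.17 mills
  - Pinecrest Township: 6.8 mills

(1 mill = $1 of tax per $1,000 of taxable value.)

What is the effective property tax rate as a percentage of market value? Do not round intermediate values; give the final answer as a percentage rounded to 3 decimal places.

Assessed value = $1,048,690 × 0.22 = $230,711.8
Community College District: $230,711.8 × 0.00217 = $500.644606
Pinecrest Township: $230,711.8 × 0.0068 = $1,568.84024
Total tax = $2,069.484846
Effective rate = $2,069.484846 ÷ $1,048,690 = 0.197% of market value

0.197%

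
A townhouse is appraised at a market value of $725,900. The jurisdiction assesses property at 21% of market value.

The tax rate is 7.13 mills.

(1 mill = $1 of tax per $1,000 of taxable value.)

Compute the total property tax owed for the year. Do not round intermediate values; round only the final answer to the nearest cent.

$1,086.89

Assessed value = $725,900 × 0.21 = $152,439
Tax = $152,439 × 0.00713 = $1,086.89007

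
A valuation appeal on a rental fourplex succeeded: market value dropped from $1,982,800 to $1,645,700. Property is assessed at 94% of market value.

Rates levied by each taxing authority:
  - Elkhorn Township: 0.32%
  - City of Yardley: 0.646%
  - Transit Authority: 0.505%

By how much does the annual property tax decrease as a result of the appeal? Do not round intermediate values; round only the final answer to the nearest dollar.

Old assessed value = $1,982,800 × 0.94 = $1,863,832
New assessed value = $1,645,700 × 0.94 = $1,546,958
Combined rate = 0.0032 + 0.00646 + 0.00505 = 0.01471
Old tax = $1,863,832 × 0.01471 = $27,416.96872
New tax = $1,546,958 × 0.01471 = $22,755.75218
Reduction = $27,416.96872 − $22,755.75218 = $4,661.21654

$4,661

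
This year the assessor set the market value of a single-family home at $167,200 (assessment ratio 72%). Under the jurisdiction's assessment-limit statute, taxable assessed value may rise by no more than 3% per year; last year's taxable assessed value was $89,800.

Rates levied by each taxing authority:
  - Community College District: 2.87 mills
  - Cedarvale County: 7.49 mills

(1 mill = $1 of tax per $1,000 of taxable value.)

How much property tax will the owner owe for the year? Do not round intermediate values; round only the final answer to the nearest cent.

$958.24

Uncapped assessed value = $167,200 × 0.72 = $120,384
Cap limit = $89,800 × 1.03 = $92,494
Taxable assessed value = min($120,384, $92,494) = $92,494 (cap binds)
Community College District: $92,494 × 0.00287 = $265.45778
Cedarvale County: $92,494 × 0.00749 = $692.78006
Total = $958.23784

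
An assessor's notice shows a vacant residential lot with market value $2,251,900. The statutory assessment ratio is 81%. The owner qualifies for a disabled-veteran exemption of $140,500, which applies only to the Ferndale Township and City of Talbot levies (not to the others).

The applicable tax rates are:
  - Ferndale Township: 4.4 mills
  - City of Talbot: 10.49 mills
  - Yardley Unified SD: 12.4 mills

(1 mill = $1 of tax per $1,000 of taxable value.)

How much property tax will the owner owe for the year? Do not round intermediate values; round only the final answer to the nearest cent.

$47,685.98

Assessed value = $2,251,900 × 0.81 = $1,824,039
Ferndale Township: ($1,824,039 − $140,500) × 0.0044 = $1,683,539 × 0.0044 = $7,407.5716
City of Talbot: ($1,824,039 − $140,500) × 0.01049 = $1,683,539 × 0.01049 = $17,660.32411
Yardley Unified SD: $1,824,039 × 0.0124 = $22,618.0836
Total = $47,685.97931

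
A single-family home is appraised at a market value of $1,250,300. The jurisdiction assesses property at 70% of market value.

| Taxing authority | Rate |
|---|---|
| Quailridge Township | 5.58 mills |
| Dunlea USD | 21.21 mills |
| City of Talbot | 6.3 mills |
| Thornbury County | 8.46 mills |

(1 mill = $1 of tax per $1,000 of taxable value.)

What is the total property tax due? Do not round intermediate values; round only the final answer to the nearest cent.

Assessed value = $1,250,300 × 0.7 = $875,210
Quailridge Township: $875,210 × 0.00558 = $4,883.6718
Dunlea USD: $875,210 × 0.02121 = $18,563.2041
City of Talbot: $875,210 × 0.0063 = $5,513.823
Thornbury County: $875,210 × 0.00846 = $7,404.2766
Total = $4,883.6718 + $18,563.2041 + $5,513.823 + $7,404.2766 = $36,364.9755

$36,364.98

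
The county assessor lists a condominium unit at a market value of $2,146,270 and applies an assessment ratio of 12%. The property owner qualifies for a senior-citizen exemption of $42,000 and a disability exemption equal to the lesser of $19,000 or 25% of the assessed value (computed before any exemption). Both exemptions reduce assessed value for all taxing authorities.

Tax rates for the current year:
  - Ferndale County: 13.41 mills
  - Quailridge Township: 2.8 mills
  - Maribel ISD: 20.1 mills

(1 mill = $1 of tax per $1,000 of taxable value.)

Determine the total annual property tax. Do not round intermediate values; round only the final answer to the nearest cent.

Assessed value = $2,146,270 × 0.12 = $257,552.4
Disability exemption = min($19,000, 25% × $257,552.4) = min($19,000, $64,388.1) = $19,000 (dollar cap binds)
Taxable value = $257,552.4 − $42,000 − $19,000 = $196,552.4
Ferndale County: $196,552.4 × 0.01341 = $2,635.767684
Quailridge Township: $196,552.4 × 0.0028 = $550.34672
Maribel ISD: $196,552.4 × 0.0201 = $3,950.70324
Total = $7,136.817644

$7,136.82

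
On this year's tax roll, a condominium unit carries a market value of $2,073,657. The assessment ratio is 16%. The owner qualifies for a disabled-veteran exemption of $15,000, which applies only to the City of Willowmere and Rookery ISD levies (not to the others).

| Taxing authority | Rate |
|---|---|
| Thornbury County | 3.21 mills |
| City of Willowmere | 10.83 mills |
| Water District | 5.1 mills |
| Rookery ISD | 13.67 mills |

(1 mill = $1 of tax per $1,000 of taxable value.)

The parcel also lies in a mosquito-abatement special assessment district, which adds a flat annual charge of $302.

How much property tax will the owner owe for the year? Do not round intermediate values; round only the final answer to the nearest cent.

Assessed value = $2,073,657 × 0.16 = $331,785.12
Thornbury County: $331,785.12 × 0.00321 = $1,065.0302352
City of Willowmere: ($331,785.12 − $15,000) × 0.01083 = $316,785.12 × 0.01083 = $3,430.7828496
Water District: $331,785.12 × 0.0051 = $1,692.104112
Rookery ISD: ($331,785.12 − $15,000) × 0.01367 = $316,785.12 × 0.01367 = $4,330.4525904
Levies subtotal = $10,518.3697872
Total = $10,518.3697872 + $302 = $10,820.3697872

$10,820.37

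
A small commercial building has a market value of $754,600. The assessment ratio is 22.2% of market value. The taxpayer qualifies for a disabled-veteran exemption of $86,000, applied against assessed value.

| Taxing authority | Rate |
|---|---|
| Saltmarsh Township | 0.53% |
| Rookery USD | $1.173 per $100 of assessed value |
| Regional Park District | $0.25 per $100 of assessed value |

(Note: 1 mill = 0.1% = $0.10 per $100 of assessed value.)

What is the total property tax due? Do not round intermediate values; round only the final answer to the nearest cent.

Assessed value = $754,600 × 0.222 = $167,521.2
Taxable value = $167,521.2 − $86,000 = $81,521.2
Saltmarsh Township: $81,521.2 × 0.0053 = $432.06236
Rookery USD: $81,521.2 × 0.01173 = $956.243676
Regional Park District: $81,521.2 × 0.0025 = $203.803
Total = $1,592.109036

$1,592.11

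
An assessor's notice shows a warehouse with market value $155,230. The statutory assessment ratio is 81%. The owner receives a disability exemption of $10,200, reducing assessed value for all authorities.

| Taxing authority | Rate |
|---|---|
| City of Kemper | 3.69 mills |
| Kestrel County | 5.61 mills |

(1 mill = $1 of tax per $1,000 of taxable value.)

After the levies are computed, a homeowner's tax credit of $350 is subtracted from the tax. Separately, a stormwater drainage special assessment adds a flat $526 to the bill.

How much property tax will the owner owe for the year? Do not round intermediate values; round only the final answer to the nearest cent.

Assessed value = $155,230 × 0.81 = $125,736.3
Taxable value = $125,736.3 − $10,200 = $115,536.3
City of Kemper: $115,536.3 × 0.00369 = $426.328947
Kestrel County: $115,536.3 × 0.00561 = $648.158643
Levies subtotal = $1,074.48759
After credit = $1,074.48759 − $350 = $724.48759
Total = $724.48759 + $526 = $1,250.48759

$1,250.49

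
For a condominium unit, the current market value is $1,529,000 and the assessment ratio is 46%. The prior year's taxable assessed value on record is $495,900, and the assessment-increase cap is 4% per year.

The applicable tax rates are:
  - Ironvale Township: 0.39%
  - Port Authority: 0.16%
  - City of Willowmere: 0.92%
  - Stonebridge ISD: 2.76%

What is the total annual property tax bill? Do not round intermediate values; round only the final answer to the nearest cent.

$21,815.63

Uncapped assessed value = $1,529,000 × 0.46 = $703,340
Cap limit = $495,900 × 1.04 = $515,736
Taxable assessed value = min($703,340, $515,736) = $515,736 (cap binds)
Ironvale Township: $515,736 × 0.0039 = $2,011.3704
Port Authority: $515,736 × 0.0016 = $825.1776
City of Willowmere: $515,736 × 0.0092 = $4,744.7712
Stonebridge ISD: $515,736 × 0.0276 = $14,234.3136
Total = $21,815.6328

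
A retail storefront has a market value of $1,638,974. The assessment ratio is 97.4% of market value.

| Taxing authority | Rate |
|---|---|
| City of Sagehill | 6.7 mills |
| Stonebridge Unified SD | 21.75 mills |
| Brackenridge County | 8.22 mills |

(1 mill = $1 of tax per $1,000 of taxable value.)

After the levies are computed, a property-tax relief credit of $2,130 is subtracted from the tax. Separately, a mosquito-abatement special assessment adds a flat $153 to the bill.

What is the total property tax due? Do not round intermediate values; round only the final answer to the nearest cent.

$56,561.55

Assessed value = $1,638,974 × 0.974 = $1,596,360.676
City of Sagehill: $1,596,360.676 × 0.0067 = $10,695.6165292
Stonebridge Unified SD: $1,596,360.676 × 0.02175 = $34,720.844703
Brackenridge County: $1,596,360.676 × 0.00822 = $13,122.08475672
Levies subtotal = $58,538.54598892
After credit = $58,538.54598892 − $2,130 = $56,408.54598892
Total = $56,408.54598892 + $153 = $56,561.54598892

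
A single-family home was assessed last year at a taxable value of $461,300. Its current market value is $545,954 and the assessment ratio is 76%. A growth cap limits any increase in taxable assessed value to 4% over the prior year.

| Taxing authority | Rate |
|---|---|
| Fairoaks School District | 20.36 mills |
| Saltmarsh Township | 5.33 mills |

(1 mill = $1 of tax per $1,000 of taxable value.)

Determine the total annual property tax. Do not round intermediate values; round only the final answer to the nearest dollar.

Uncapped assessed value = $545,954 × 0.76 = $414,925.04
Cap limit = $461,300 × 1.04 = $479,752
Taxable assessed value = min($414,925.04, $479,752) = $414,925.04 (cap does not bind)
Fairoaks School District: $414,925.04 × 0.02036 = $8,447.8738144
Saltmarsh Township: $414,925.04 × 0.00533 = $2,211.5504632
Total = $10,659.4242776

$10,659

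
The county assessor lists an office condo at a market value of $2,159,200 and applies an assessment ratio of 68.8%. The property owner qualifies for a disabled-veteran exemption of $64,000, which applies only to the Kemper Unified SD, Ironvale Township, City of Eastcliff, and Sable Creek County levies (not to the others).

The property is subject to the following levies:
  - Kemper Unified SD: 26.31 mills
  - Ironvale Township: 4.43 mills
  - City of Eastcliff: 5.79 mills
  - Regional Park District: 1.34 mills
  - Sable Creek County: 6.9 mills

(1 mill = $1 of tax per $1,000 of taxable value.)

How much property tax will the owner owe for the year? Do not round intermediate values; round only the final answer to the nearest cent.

$63,727.64

Assessed value = $2,159,200 × 0.688 = $1,485,529.6
Kemper Unified SD: ($1,485,529.6 − $64,000) × 0.02631 = $1,421,529.6 × 0.02631 = $37,400.443776
Ironvale Township: ($1,485,529.6 − $64,000) × 0.00443 = $1,421,529.6 × 0.00443 = $6,297.376128
City of Eastcliff: ($1,485,529.6 − $64,000) × 0.00579 = $1,421,529.6 × 0.00579 = $8,230.656384
Regional Park District: $1,485,529.6 × 0.00134 = $1,990.609664
Sable Creek County: ($1,485,529.6 − $64,000) × 0.0069 = $1,421,529.6 × 0.0069 = $9,808.55424
Total = $63,727.640192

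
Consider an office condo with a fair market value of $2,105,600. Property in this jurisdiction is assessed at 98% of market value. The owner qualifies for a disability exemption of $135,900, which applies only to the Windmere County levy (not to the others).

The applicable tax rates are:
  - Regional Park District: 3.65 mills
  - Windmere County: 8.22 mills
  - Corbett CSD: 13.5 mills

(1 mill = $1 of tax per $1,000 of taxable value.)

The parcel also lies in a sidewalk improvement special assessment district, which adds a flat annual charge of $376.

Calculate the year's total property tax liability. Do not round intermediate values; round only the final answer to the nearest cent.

$51,609.59

Assessed value = $2,105,600 × 0.98 = $2,063,488
Regional Park District: $2,063,488 × 0.00365 = $7,531.7312
Windmere County: ($2,063,488 − $135,900) × 0.00822 = $1,927,588 × 0.00822 = $15,844.77336
Corbett CSD: $2,063,488 × 0.0135 = $27,857.088
Levies subtotal = $51,233.59256
Total = $51,233.59256 + $376 = $51,609.59256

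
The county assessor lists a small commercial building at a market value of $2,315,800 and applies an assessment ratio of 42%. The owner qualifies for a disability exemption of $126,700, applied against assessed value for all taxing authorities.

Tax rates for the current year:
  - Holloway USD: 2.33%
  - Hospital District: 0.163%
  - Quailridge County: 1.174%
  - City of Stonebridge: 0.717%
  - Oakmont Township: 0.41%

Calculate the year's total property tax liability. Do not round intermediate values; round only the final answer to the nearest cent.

$40,554.17

Assessed value = $2,315,800 × 0.42 = $972,636
Taxable value = $972,636 − $126,700 = $845,936
Holloway USD: $845,936 × 0.0233 = $19,710.3088
Hospital District: $845,936 × 0.00163 = $1,378.87568
Quailridge County: $845,936 × 0.01174 = $9,931.28864
City of Stonebridge: $845,936 × 0.00717 = $6,065.36112
Oakmont Township: $845,936 × 0.0041 = $3,468.3376
Total = $19,710.3088 + $1,378.87568 + $9,931.28864 + $6,065.36112 + $3,468.3376 = $40,554.17184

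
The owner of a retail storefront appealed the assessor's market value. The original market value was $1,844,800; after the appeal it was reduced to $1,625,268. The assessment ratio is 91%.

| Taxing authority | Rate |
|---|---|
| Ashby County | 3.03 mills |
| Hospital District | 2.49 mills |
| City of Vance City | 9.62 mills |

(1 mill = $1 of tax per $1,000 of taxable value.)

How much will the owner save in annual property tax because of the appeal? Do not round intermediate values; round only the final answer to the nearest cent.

$3,024.58

Old assessed value = $1,844,800 × 0.91 = $1,678,768
New assessed value = $1,625,268 × 0.91 = $1,478,993.88
Combined rate = 0.00303 + 0.00249 + 0.00962 = 0.01514
Old tax = $1,678,768 × 0.01514 = $25,416.54752
New tax = $1,478,993.88 × 0.01514 = $22,391.9673432
Reduction = $25,416.54752 − $22,391.9673432 = $3,024.5801768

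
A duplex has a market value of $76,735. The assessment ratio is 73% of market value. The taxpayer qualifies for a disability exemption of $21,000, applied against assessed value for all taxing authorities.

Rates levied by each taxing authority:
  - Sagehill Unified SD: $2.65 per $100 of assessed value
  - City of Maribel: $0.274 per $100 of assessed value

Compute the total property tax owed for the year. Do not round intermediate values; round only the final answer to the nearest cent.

$1,023.88

Assessed value = $76,735 × 0.73 = $56,016.55
Taxable value = $56,016.55 − $21,000 = $35,016.55
Sagehill Unified SD: $35,016.55 × 0.0265 = $927.938575
City of Maribel: $35,016.55 × 0.00274 = $95.945347
Total = $927.938575 + $95.945347 = $1,023.883922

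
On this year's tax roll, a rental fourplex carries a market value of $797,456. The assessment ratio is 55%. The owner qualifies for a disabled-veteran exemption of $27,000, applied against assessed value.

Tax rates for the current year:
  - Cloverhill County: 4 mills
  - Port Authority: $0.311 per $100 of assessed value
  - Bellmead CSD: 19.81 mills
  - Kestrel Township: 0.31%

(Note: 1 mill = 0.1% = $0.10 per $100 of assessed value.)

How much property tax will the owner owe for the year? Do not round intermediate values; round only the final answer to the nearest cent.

Assessed value = $797,456 × 0.55 = $438,600.8
Taxable value = $438,600.8 − $27,000 = $411,600.8
Cloverhill County: $411,600.8 × 0.004 = $1,646.4032
Port Authority: $411,600.8 × 0.00311 = $1,280.078488
Bellmead CSD: $411,600.8 × 0.01981 = $8,153.811848
Kestrel Township: $411,600.8 × 0.0031 = $1,275.96248
Total = $12,356.256016

$12,356.26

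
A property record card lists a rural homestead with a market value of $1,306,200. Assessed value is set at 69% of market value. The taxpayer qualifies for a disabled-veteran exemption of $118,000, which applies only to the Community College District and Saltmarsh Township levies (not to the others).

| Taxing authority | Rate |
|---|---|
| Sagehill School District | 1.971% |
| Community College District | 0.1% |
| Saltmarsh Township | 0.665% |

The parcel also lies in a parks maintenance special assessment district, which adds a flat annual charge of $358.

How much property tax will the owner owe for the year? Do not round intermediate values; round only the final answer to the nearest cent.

$24,114.27

Assessed value = $1,306,200 × 0.69 = $901,278
Sagehill School District: $901,278 × 0.01971 = $17,764.18938
Community College District: ($901,278 − $118,000) × 0.001 = $783,278 × 0.001 = $783.278
Saltmarsh Township: ($901,278 − $118,000) × 0.00665 = $783,278 × 0.00665 = $5,208.7987
Levies subtotal = $23,756.26608
Total = $23,756.26608 + $358 = $24,114.26608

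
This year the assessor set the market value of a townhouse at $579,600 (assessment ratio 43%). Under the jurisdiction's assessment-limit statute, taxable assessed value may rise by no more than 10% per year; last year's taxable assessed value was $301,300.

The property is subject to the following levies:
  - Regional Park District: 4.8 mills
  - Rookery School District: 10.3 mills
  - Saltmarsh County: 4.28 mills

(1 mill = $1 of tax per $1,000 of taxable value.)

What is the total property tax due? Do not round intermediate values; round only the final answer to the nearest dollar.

$4,830

Uncapped assessed value = $579,600 × 0.43 = $249,228
Cap limit = $301,300 × 1.1 = $331,430
Taxable assessed value = min($249,228, $331,430) = $249,228 (cap does not bind)
Regional Park District: $249,228 × 0.0048 = $1,196.2944
Rookery School District: $249,228 × 0.0103 = $2,567.0484
Saltmarsh County: $249,228 × 0.00428 = $1,066.69584
Total = $4,830.03864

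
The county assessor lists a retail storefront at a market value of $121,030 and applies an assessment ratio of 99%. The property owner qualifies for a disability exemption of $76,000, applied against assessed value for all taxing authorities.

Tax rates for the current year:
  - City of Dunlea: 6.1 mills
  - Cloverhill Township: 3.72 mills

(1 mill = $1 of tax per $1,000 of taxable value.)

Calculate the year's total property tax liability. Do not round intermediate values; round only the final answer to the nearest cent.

Assessed value = $121,030 × 0.99 = $119,819.7
Taxable value = $119,819.7 − $76,000 = $43,819.7
City of Dunlea: $43,819.7 × 0.0061 = $267.30017
Cloverhill Township: $43,819.7 × 0.00372 = $163.009284
Total = $267.30017 + $163.009284 = $430.309454

$430.31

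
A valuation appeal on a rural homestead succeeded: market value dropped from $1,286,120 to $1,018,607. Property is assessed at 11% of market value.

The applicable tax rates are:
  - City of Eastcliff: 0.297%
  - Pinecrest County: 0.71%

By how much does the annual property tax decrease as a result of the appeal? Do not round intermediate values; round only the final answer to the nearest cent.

$296.32

Old assessed value = $1,286,120 × 0.11 = $141,473.2
New assessed value = $1,018,607 × 0.11 = $112,046.77
Combined rate = 0.00297 + 0.0071 = 0.01007
Old tax = $141,473.2 × 0.01007 = $1,424.635124
New tax = $112,046.77 × 0.01007 = $1,128.3109739
Reduction = $1,424.635124 − $1,128.3109739 = $296.3241501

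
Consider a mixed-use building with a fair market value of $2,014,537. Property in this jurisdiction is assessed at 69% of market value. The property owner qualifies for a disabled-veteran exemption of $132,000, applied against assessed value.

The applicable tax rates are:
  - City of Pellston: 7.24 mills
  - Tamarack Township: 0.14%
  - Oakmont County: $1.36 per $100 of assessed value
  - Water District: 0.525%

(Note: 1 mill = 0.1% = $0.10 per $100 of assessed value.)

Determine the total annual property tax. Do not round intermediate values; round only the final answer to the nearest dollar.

Assessed value = $2,014,537 × 0.69 = $1,390,030.53
Taxable value = $1,390,030.53 − $132,000 = $1,258,030.53
City of Pellston: $1,258,030.53 × 0.00724 = $9,108.1410372
Tamarack Township: $1,258,030.53 × 0.0014 = $1,761.242742
Oakmont County: $1,258,030.53 × 0.0136 = $17,109.215208
Water District: $1,258,030.53 × 0.00525 = $6,604.6602825
Total = $34,583.2592697

$34,583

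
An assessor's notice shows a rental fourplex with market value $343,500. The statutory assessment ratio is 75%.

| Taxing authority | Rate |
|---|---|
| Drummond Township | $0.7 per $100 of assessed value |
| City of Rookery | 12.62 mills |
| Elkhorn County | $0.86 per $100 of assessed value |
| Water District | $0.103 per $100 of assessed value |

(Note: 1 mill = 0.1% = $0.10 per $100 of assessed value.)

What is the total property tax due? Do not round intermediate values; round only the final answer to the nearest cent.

Assessed value = $343,500 × 0.75 = $257,625
Drummond Township: $257,625 × 0.007 = $1,803.375
City of Rookery: $257,625 × 0.01262 = $3,251.2275
Elkhorn County: $257,625 × 0.0086 = $2,215.575
Water District: $257,625 × 0.00103 = $265.35375
Total = $7,535.53125

$7,535.53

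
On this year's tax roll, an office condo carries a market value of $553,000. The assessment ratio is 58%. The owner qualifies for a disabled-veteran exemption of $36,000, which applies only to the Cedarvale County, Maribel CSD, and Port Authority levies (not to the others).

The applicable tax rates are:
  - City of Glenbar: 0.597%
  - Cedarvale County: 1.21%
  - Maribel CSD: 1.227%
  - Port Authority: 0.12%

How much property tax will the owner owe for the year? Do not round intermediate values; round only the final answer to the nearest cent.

$9,195.62

Assessed value = $553,000 × 0.58 = $320,740
City of Glenbar: $320,740 × 0.00597 = $1,914.8178
Cedarvale County: ($320,740 − $36,000) × 0.0121 = $284,740 × 0.0121 = $3,445.354
Maribel CSD: ($320,740 − $36,000) × 0.01227 = $284,740 × 0.01227 = $3,493.7598
Port Authority: ($320,740 − $36,000) × 0.0012 = $284,740 × 0.0012 = $341.688
Total = $9,195.6196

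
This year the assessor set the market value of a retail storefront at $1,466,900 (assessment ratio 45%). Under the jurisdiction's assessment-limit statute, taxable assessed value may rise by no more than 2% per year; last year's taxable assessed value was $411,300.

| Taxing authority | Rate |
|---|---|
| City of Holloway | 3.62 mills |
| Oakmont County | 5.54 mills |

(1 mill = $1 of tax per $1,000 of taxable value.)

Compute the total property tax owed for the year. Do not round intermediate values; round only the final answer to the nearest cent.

Uncapped assessed value = $1,466,900 × 0.45 = $660,105
Cap limit = $411,300 × 1.02 = $419,526
Taxable assessed value = min($660,105, $419,526) = $419,526 (cap binds)
City of Holloway: $419,526 × 0.00362 = $1,518.68412
Oakmont County: $419,526 × 0.00554 = $2,324.17404
Total = $3,842.85816

$3,842.86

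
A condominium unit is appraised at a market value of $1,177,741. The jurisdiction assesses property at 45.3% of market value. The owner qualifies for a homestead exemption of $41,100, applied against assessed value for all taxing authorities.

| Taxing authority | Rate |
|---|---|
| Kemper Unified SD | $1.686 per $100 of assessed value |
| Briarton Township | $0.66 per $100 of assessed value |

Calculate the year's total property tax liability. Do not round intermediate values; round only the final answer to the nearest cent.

Assessed value = $1,177,741 × 0.453 = $533,516.673
Taxable value = $533,516.673 − $41,100 = $492,416.673
Kemper Unified SD: $492,416.673 × 0.01686 = $8,302.14510678
Briarton Township: $492,416.673 × 0.0066 = $3,249.9500418
Total = $8,302.14510678 + $3,249.9500418 = $11,552.09514858

$11,552.10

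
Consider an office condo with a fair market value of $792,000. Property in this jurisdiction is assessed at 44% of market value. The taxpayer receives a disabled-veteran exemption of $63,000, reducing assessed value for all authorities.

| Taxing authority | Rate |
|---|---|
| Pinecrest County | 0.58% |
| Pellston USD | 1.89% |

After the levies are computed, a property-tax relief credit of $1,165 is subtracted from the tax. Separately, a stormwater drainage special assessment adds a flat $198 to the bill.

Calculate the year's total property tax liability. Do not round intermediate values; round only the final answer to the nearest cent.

Assessed value = $792,000 × 0.44 = $348,480
Taxable value = $348,480 − $63,000 = $285,480
Pinecrest County: $285,480 × 0.0058 = $1,655.784
Pellston USD: $285,480 × 0.0189 = $5,395.572
Levies subtotal = $7,051.356
After credit = $7,051.356 − $1,165 = $5,886.356
Total = $5,886.356 + $198 = $6,084.356

$6,084.36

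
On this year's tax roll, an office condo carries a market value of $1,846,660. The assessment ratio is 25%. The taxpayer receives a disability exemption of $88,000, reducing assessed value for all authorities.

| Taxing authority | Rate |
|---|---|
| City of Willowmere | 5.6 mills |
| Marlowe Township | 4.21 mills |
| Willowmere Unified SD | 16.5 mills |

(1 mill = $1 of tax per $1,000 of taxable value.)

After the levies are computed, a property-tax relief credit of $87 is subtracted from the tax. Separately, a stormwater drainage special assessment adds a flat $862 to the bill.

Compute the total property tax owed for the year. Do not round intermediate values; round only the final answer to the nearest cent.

Assessed value = $1,846,660 × 0.25 = $461,665
Taxable value = $461,665 − $88,000 = $373,665
City of Willowmere: $373,665 × 0.0056 = $2,092.524
Marlowe Township: $373,665 × 0.00421 = $1,573.12965
Willowmere Unified SD: $373,665 × 0.0165 = $6,165.4725
Levies subtotal = $9,831.12615
After credit = $9,831.12615 − $87 = $9,744.12615
Total = $9,744.12615 + $862 = $10,606.12615

$10,606.13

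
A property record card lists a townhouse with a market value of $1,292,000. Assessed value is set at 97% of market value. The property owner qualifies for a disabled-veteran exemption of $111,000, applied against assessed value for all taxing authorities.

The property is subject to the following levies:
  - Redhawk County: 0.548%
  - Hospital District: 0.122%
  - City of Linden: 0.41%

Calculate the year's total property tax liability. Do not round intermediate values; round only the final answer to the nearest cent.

$12,336.19

Assessed value = $1,292,000 × 0.97 = $1,253,240
Taxable value = $1,253,240 − $111,000 = $1,142,240
Redhawk County: $1,142,240 × 0.00548 = $6,259.4752
Hospital District: $1,142,240 × 0.00122 = $1,393.5328
City of Linden: $1,142,240 × 0.0041 = $4,683.184
Total = $6,259.4752 + $1,393.5328 + $4,683.184 = $12,336.192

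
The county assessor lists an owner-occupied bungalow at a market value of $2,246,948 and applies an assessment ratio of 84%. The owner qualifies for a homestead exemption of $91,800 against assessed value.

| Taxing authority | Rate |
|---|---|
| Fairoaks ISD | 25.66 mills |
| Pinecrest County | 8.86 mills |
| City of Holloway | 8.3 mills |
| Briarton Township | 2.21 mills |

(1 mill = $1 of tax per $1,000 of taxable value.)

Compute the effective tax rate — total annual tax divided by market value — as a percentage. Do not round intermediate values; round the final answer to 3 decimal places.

3.599%

Assessed value = $2,246,948 × 0.84 = $1,887,436.32
Taxable value = $1,887,436.32 − $91,800 = $1,795,636.32
Fairoaks ISD: $1,795,636.32 × 0.02566 = $46,076.0279712
Pinecrest County: $1,795,636.32 × 0.00886 = $15,909.3377952
City of Holloway: $1,795,636.32 × 0.0083 = $14,903.781456
Briarton Township: $1,795,636.32 × 0.00221 = $3,968.3562672
Total tax = $80,857.5034896
Effective rate = $80,857.5034896 ÷ $2,246,948 = 3.599% of market value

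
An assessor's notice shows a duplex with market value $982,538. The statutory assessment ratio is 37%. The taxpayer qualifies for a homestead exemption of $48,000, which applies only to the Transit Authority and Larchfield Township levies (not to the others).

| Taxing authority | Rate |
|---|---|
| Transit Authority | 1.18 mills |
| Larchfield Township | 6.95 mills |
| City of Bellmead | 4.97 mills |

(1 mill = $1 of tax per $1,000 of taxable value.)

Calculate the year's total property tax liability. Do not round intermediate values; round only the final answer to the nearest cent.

$4,372.12

Assessed value = $982,538 × 0.37 = $363,539.06
Transit Authority: ($363,539.06 − $48,000) × 0.00118 = $315,539.06 × 0.00118 = $372.3360908
Larchfield Township: ($363,539.06 − $48,000) × 0.00695 = $315,539.06 × 0.00695 = $2,192.996467
City of Bellmead: $363,539.06 × 0.00497 = $1,806.7891282
Total = $4,372.121686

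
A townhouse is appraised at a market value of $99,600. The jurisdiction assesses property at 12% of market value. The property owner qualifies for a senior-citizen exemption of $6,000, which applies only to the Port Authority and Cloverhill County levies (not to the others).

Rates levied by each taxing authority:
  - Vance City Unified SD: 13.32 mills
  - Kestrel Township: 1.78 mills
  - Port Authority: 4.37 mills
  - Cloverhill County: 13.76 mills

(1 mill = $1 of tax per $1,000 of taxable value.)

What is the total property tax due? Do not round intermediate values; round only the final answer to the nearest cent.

$288.38

Assessed value = $99,600 × 0.12 = $11,952
Vance City Unified SD: $11,952 × 0.01332 = $159.20064
Kestrel Township: $11,952 × 0.00178 = $21.27456
Port Authority: ($11,952 − $6,000) × 0.00437 = $5,952 × 0.00437 = $26.01024
Cloverhill County: ($11,952 − $6,000) × 0.01376 = $5,952 × 0.01376 = $81.89952
Total = $288.38496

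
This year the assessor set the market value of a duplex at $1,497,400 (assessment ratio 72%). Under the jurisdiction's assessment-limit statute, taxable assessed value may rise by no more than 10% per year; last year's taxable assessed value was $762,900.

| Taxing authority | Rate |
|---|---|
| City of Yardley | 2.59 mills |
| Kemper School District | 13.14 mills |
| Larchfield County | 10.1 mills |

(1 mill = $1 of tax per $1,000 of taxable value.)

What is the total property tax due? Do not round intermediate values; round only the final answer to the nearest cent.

Uncapped assessed value = $1,497,400 × 0.72 = $1,078,128
Cap limit = $762,900 × 1.1 = $839,190
Taxable assessed value = min($1,078,128, $839,190) = $839,190 (cap binds)
City of Yardley: $839,190 × 0.00259 = $2,173.5021
Kemper School District: $839,190 × 0.01314 = $11,026.9566
Larchfield County: $839,190 × 0.0101 = $8,475.819
Total = $21,676.2777

$21,676.28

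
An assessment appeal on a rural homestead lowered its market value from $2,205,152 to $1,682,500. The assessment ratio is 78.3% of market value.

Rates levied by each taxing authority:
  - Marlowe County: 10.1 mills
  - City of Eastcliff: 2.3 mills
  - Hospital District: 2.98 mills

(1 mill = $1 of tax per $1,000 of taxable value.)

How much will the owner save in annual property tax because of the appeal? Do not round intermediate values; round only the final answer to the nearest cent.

Old assessed value = $2,205,152 × 0.783 = $1,726,634.016
New assessed value = $1,682,500 × 0.783 = $1,317,397.5
Combined rate = 0.0101 + 0.0023 + 0.00298 = 0.01538
Old tax = $1,726,634.016 × 0.01538 = $26,555.63116608
New tax = $1,317,397.5 × 0.01538 = $20,261.57355
Reduction = $26,555.63116608 − $20,261.57355 = $6,294.05761608

$6,294.06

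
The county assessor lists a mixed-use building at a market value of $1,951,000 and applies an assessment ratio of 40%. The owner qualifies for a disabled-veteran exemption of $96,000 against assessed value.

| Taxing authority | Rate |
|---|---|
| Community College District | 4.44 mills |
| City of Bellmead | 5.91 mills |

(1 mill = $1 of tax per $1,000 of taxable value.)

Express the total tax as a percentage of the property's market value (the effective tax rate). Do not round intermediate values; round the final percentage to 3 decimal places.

Assessed value = $1,951,000 × 0.4 = $780,400
Taxable value = $780,400 − $96,000 = $684,400
Community College District: $684,400 × 0.00444 = $3,038.736
City of Bellmead: $684,400 × 0.00591 = $4,044.804
Total tax = $7,083.54
Effective rate = $7,083.54 ÷ $1,951,000 = 0.363% of market value

0.363%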